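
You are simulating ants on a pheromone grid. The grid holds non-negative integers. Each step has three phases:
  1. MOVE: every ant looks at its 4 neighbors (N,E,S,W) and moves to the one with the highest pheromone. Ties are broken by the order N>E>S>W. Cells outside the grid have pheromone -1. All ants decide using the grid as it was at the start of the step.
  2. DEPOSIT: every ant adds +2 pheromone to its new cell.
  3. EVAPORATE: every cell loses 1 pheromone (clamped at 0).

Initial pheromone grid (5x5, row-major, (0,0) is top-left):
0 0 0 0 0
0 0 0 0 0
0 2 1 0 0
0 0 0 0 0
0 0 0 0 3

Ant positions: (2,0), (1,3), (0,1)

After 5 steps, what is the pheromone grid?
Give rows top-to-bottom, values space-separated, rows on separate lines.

After step 1: ants at (2,1),(0,3),(0,2)
  0 0 1 1 0
  0 0 0 0 0
  0 3 0 0 0
  0 0 0 0 0
  0 0 0 0 2
After step 2: ants at (1,1),(0,2),(0,3)
  0 0 2 2 0
  0 1 0 0 0
  0 2 0 0 0
  0 0 0 0 0
  0 0 0 0 1
After step 3: ants at (2,1),(0,3),(0,2)
  0 0 3 3 0
  0 0 0 0 0
  0 3 0 0 0
  0 0 0 0 0
  0 0 0 0 0
After step 4: ants at (1,1),(0,2),(0,3)
  0 0 4 4 0
  0 1 0 0 0
  0 2 0 0 0
  0 0 0 0 0
  0 0 0 0 0
After step 5: ants at (2,1),(0,3),(0,2)
  0 0 5 5 0
  0 0 0 0 0
  0 3 0 0 0
  0 0 0 0 0
  0 0 0 0 0

0 0 5 5 0
0 0 0 0 0
0 3 0 0 0
0 0 0 0 0
0 0 0 0 0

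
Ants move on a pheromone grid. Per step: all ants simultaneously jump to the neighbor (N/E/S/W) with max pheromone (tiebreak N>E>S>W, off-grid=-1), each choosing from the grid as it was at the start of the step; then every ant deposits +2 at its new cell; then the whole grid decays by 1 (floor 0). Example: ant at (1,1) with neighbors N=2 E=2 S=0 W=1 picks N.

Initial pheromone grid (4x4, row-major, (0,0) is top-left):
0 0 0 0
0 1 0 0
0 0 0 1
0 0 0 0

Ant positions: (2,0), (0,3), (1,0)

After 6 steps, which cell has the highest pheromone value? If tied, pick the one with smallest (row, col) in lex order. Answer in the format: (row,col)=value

Answer: (1,1)=7

Derivation:
Step 1: ant0:(2,0)->N->(1,0) | ant1:(0,3)->S->(1,3) | ant2:(1,0)->E->(1,1)
  grid max=2 at (1,1)
Step 2: ant0:(1,0)->E->(1,1) | ant1:(1,3)->N->(0,3) | ant2:(1,1)->W->(1,0)
  grid max=3 at (1,1)
Step 3: ant0:(1,1)->W->(1,0) | ant1:(0,3)->S->(1,3) | ant2:(1,0)->E->(1,1)
  grid max=4 at (1,1)
Step 4: ant0:(1,0)->E->(1,1) | ant1:(1,3)->N->(0,3) | ant2:(1,1)->W->(1,0)
  grid max=5 at (1,1)
Step 5: ant0:(1,1)->W->(1,0) | ant1:(0,3)->S->(1,3) | ant2:(1,0)->E->(1,1)
  grid max=6 at (1,1)
Step 6: ant0:(1,0)->E->(1,1) | ant1:(1,3)->N->(0,3) | ant2:(1,1)->W->(1,0)
  grid max=7 at (1,1)
Final grid:
  0 0 0 1
  6 7 0 0
  0 0 0 0
  0 0 0 0
Max pheromone 7 at (1,1)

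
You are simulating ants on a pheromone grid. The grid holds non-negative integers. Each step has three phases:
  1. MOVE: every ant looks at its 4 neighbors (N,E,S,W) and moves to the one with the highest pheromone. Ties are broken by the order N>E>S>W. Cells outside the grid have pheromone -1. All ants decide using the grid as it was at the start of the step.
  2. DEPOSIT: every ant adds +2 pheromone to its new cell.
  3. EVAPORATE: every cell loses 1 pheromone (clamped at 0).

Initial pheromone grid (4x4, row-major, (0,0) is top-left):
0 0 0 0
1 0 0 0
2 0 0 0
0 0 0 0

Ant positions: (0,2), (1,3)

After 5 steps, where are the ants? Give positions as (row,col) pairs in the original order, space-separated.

Step 1: ant0:(0,2)->E->(0,3) | ant1:(1,3)->N->(0,3)
  grid max=3 at (0,3)
Step 2: ant0:(0,3)->S->(1,3) | ant1:(0,3)->S->(1,3)
  grid max=3 at (1,3)
Step 3: ant0:(1,3)->N->(0,3) | ant1:(1,3)->N->(0,3)
  grid max=5 at (0,3)
Step 4: ant0:(0,3)->S->(1,3) | ant1:(0,3)->S->(1,3)
  grid max=5 at (1,3)
Step 5: ant0:(1,3)->N->(0,3) | ant1:(1,3)->N->(0,3)
  grid max=7 at (0,3)

(0,3) (0,3)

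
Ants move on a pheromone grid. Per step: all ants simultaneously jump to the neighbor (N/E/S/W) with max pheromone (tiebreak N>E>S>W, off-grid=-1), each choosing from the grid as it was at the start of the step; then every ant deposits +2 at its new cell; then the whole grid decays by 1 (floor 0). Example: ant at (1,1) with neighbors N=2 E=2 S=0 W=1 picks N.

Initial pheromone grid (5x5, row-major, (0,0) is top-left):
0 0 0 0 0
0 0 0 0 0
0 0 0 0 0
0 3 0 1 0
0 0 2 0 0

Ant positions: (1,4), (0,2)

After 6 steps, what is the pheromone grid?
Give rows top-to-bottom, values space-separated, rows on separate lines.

After step 1: ants at (0,4),(0,3)
  0 0 0 1 1
  0 0 0 0 0
  0 0 0 0 0
  0 2 0 0 0
  0 0 1 0 0
After step 2: ants at (0,3),(0,4)
  0 0 0 2 2
  0 0 0 0 0
  0 0 0 0 0
  0 1 0 0 0
  0 0 0 0 0
After step 3: ants at (0,4),(0,3)
  0 0 0 3 3
  0 0 0 0 0
  0 0 0 0 0
  0 0 0 0 0
  0 0 0 0 0
After step 4: ants at (0,3),(0,4)
  0 0 0 4 4
  0 0 0 0 0
  0 0 0 0 0
  0 0 0 0 0
  0 0 0 0 0
After step 5: ants at (0,4),(0,3)
  0 0 0 5 5
  0 0 0 0 0
  0 0 0 0 0
  0 0 0 0 0
  0 0 0 0 0
After step 6: ants at (0,3),(0,4)
  0 0 0 6 6
  0 0 0 0 0
  0 0 0 0 0
  0 0 0 0 0
  0 0 0 0 0

0 0 0 6 6
0 0 0 0 0
0 0 0 0 0
0 0 0 0 0
0 0 0 0 0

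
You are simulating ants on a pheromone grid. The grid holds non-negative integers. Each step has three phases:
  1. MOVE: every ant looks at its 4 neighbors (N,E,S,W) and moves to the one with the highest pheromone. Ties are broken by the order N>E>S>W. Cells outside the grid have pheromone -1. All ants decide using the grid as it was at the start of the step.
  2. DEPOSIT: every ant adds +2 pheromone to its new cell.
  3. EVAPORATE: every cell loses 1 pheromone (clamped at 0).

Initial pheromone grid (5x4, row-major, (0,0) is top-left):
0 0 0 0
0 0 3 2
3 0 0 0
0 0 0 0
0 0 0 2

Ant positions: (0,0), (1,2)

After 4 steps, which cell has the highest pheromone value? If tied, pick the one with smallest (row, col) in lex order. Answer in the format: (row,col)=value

Answer: (1,2)=5

Derivation:
Step 1: ant0:(0,0)->E->(0,1) | ant1:(1,2)->E->(1,3)
  grid max=3 at (1,3)
Step 2: ant0:(0,1)->E->(0,2) | ant1:(1,3)->W->(1,2)
  grid max=3 at (1,2)
Step 3: ant0:(0,2)->S->(1,2) | ant1:(1,2)->E->(1,3)
  grid max=4 at (1,2)
Step 4: ant0:(1,2)->E->(1,3) | ant1:(1,3)->W->(1,2)
  grid max=5 at (1,2)
Final grid:
  0 0 0 0
  0 0 5 4
  0 0 0 0
  0 0 0 0
  0 0 0 0
Max pheromone 5 at (1,2)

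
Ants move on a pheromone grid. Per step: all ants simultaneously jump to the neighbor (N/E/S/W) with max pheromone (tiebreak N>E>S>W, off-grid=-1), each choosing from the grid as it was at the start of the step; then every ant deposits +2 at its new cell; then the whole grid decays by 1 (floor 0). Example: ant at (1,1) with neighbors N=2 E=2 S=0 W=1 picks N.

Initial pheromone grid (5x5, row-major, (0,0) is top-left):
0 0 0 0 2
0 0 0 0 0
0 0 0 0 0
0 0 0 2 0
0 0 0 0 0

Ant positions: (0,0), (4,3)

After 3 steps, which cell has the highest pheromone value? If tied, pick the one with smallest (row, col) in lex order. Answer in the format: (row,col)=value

Answer: (3,3)=3

Derivation:
Step 1: ant0:(0,0)->E->(0,1) | ant1:(4,3)->N->(3,3)
  grid max=3 at (3,3)
Step 2: ant0:(0,1)->E->(0,2) | ant1:(3,3)->N->(2,3)
  grid max=2 at (3,3)
Step 3: ant0:(0,2)->E->(0,3) | ant1:(2,3)->S->(3,3)
  grid max=3 at (3,3)
Final grid:
  0 0 0 1 0
  0 0 0 0 0
  0 0 0 0 0
  0 0 0 3 0
  0 0 0 0 0
Max pheromone 3 at (3,3)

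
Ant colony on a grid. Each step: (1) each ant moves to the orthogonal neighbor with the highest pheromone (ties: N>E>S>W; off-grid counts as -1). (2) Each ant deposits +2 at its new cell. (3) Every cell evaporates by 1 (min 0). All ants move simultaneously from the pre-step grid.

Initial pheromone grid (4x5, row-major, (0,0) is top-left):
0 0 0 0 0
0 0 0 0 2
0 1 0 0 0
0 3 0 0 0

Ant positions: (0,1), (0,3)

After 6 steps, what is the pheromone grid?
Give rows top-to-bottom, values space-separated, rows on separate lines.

After step 1: ants at (0,2),(0,4)
  0 0 1 0 1
  0 0 0 0 1
  0 0 0 0 0
  0 2 0 0 0
After step 2: ants at (0,3),(1,4)
  0 0 0 1 0
  0 0 0 0 2
  0 0 0 0 0
  0 1 0 0 0
After step 3: ants at (0,4),(0,4)
  0 0 0 0 3
  0 0 0 0 1
  0 0 0 0 0
  0 0 0 0 0
After step 4: ants at (1,4),(1,4)
  0 0 0 0 2
  0 0 0 0 4
  0 0 0 0 0
  0 0 0 0 0
After step 5: ants at (0,4),(0,4)
  0 0 0 0 5
  0 0 0 0 3
  0 0 0 0 0
  0 0 0 0 0
After step 6: ants at (1,4),(1,4)
  0 0 0 0 4
  0 0 0 0 6
  0 0 0 0 0
  0 0 0 0 0

0 0 0 0 4
0 0 0 0 6
0 0 0 0 0
0 0 0 0 0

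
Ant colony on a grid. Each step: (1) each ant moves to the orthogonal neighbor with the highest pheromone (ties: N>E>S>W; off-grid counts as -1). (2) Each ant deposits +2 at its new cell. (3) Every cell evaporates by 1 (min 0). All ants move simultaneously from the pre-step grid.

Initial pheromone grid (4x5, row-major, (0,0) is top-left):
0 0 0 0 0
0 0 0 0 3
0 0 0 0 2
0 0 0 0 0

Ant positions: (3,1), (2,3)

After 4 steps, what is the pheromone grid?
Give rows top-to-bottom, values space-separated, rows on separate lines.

After step 1: ants at (2,1),(2,4)
  0 0 0 0 0
  0 0 0 0 2
  0 1 0 0 3
  0 0 0 0 0
After step 2: ants at (1,1),(1,4)
  0 0 0 0 0
  0 1 0 0 3
  0 0 0 0 2
  0 0 0 0 0
After step 3: ants at (0,1),(2,4)
  0 1 0 0 0
  0 0 0 0 2
  0 0 0 0 3
  0 0 0 0 0
After step 4: ants at (0,2),(1,4)
  0 0 1 0 0
  0 0 0 0 3
  0 0 0 0 2
  0 0 0 0 0

0 0 1 0 0
0 0 0 0 3
0 0 0 0 2
0 0 0 0 0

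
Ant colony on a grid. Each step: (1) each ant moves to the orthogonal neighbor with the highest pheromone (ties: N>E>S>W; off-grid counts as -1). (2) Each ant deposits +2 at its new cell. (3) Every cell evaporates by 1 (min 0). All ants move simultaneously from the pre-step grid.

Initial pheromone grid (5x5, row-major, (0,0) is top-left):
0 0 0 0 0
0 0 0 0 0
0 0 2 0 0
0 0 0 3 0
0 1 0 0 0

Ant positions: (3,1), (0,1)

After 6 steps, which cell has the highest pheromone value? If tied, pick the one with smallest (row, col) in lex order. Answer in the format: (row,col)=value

Step 1: ant0:(3,1)->S->(4,1) | ant1:(0,1)->E->(0,2)
  grid max=2 at (3,3)
Step 2: ant0:(4,1)->N->(3,1) | ant1:(0,2)->E->(0,3)
  grid max=1 at (0,3)
Step 3: ant0:(3,1)->S->(4,1) | ant1:(0,3)->E->(0,4)
  grid max=2 at (4,1)
Step 4: ant0:(4,1)->N->(3,1) | ant1:(0,4)->S->(1,4)
  grid max=1 at (1,4)
Step 5: ant0:(3,1)->S->(4,1) | ant1:(1,4)->N->(0,4)
  grid max=2 at (4,1)
Step 6: ant0:(4,1)->N->(3,1) | ant1:(0,4)->S->(1,4)
  grid max=1 at (1,4)
Final grid:
  0 0 0 0 0
  0 0 0 0 1
  0 0 0 0 0
  0 1 0 0 0
  0 1 0 0 0
Max pheromone 1 at (1,4)

Answer: (1,4)=1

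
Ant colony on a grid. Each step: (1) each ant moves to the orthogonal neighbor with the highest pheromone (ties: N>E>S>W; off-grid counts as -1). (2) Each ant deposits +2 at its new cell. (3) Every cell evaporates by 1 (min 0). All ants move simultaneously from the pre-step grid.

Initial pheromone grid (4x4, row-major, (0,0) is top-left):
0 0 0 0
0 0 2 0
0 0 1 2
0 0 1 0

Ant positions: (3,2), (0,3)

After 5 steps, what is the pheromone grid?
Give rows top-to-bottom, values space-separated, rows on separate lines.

After step 1: ants at (2,2),(1,3)
  0 0 0 0
  0 0 1 1
  0 0 2 1
  0 0 0 0
After step 2: ants at (1,2),(2,3)
  0 0 0 0
  0 0 2 0
  0 0 1 2
  0 0 0 0
After step 3: ants at (2,2),(2,2)
  0 0 0 0
  0 0 1 0
  0 0 4 1
  0 0 0 0
After step 4: ants at (1,2),(1,2)
  0 0 0 0
  0 0 4 0
  0 0 3 0
  0 0 0 0
After step 5: ants at (2,2),(2,2)
  0 0 0 0
  0 0 3 0
  0 0 6 0
  0 0 0 0

0 0 0 0
0 0 3 0
0 0 6 0
0 0 0 0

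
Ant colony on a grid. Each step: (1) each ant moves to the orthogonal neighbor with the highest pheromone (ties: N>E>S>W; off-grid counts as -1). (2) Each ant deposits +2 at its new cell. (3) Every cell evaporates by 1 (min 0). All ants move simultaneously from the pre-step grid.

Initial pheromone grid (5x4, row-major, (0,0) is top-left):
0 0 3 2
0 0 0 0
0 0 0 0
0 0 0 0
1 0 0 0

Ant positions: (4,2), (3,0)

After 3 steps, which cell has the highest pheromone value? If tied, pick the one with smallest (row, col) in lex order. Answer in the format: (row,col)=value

Step 1: ant0:(4,2)->N->(3,2) | ant1:(3,0)->S->(4,0)
  grid max=2 at (0,2)
Step 2: ant0:(3,2)->N->(2,2) | ant1:(4,0)->N->(3,0)
  grid max=1 at (0,2)
Step 3: ant0:(2,2)->N->(1,2) | ant1:(3,0)->S->(4,0)
  grid max=2 at (4,0)
Final grid:
  0 0 0 0
  0 0 1 0
  0 0 0 0
  0 0 0 0
  2 0 0 0
Max pheromone 2 at (4,0)

Answer: (4,0)=2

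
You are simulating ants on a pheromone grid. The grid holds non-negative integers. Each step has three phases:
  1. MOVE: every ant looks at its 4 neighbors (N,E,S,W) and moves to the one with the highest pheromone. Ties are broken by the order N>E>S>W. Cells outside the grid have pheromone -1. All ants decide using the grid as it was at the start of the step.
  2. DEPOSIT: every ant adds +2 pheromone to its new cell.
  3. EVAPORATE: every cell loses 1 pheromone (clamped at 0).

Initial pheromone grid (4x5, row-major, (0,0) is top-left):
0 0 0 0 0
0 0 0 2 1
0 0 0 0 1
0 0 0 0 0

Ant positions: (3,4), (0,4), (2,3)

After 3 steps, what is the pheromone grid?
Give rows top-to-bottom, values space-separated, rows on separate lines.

After step 1: ants at (2,4),(1,4),(1,3)
  0 0 0 0 0
  0 0 0 3 2
  0 0 0 0 2
  0 0 0 0 0
After step 2: ants at (1,4),(1,3),(1,4)
  0 0 0 0 0
  0 0 0 4 5
  0 0 0 0 1
  0 0 0 0 0
After step 3: ants at (1,3),(1,4),(1,3)
  0 0 0 0 0
  0 0 0 7 6
  0 0 0 0 0
  0 0 0 0 0

0 0 0 0 0
0 0 0 7 6
0 0 0 0 0
0 0 0 0 0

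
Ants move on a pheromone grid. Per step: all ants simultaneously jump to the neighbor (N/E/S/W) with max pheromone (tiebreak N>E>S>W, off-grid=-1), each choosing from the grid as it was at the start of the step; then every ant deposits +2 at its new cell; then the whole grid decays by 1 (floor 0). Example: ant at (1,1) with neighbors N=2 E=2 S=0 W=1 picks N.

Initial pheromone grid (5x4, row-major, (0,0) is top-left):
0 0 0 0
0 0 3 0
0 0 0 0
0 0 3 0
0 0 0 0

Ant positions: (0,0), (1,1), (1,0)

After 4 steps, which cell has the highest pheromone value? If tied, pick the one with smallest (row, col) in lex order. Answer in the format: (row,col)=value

Step 1: ant0:(0,0)->E->(0,1) | ant1:(1,1)->E->(1,2) | ant2:(1,0)->N->(0,0)
  grid max=4 at (1,2)
Step 2: ant0:(0,1)->W->(0,0) | ant1:(1,2)->N->(0,2) | ant2:(0,0)->E->(0,1)
  grid max=3 at (1,2)
Step 3: ant0:(0,0)->E->(0,1) | ant1:(0,2)->S->(1,2) | ant2:(0,1)->W->(0,0)
  grid max=4 at (1,2)
Step 4: ant0:(0,1)->W->(0,0) | ant1:(1,2)->N->(0,2) | ant2:(0,0)->E->(0,1)
  grid max=4 at (0,0)
Final grid:
  4 4 1 0
  0 0 3 0
  0 0 0 0
  0 0 0 0
  0 0 0 0
Max pheromone 4 at (0,0)

Answer: (0,0)=4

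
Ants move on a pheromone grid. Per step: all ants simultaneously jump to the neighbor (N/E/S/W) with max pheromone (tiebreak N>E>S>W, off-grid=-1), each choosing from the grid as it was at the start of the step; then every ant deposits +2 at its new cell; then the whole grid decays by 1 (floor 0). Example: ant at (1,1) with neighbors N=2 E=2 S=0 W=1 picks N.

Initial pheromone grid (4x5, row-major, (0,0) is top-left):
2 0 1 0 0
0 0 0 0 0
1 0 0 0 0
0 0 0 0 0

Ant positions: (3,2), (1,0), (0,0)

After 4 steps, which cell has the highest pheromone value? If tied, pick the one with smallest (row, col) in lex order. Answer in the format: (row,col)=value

Step 1: ant0:(3,2)->N->(2,2) | ant1:(1,0)->N->(0,0) | ant2:(0,0)->E->(0,1)
  grid max=3 at (0,0)
Step 2: ant0:(2,2)->N->(1,2) | ant1:(0,0)->E->(0,1) | ant2:(0,1)->W->(0,0)
  grid max=4 at (0,0)
Step 3: ant0:(1,2)->N->(0,2) | ant1:(0,1)->W->(0,0) | ant2:(0,0)->E->(0,1)
  grid max=5 at (0,0)
Step 4: ant0:(0,2)->W->(0,1) | ant1:(0,0)->E->(0,1) | ant2:(0,1)->W->(0,0)
  grid max=6 at (0,0)
Final grid:
  6 6 0 0 0
  0 0 0 0 0
  0 0 0 0 0
  0 0 0 0 0
Max pheromone 6 at (0,0)

Answer: (0,0)=6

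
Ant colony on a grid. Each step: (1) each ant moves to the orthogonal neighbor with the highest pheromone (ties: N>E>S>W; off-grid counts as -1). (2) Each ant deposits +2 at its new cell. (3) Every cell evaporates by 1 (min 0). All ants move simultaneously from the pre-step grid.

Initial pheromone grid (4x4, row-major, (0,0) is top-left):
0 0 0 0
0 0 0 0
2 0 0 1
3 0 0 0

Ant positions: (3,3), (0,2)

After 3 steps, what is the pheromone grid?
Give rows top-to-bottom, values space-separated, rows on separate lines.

After step 1: ants at (2,3),(0,3)
  0 0 0 1
  0 0 0 0
  1 0 0 2
  2 0 0 0
After step 2: ants at (1,3),(1,3)
  0 0 0 0
  0 0 0 3
  0 0 0 1
  1 0 0 0
After step 3: ants at (2,3),(2,3)
  0 0 0 0
  0 0 0 2
  0 0 0 4
  0 0 0 0

0 0 0 0
0 0 0 2
0 0 0 4
0 0 0 0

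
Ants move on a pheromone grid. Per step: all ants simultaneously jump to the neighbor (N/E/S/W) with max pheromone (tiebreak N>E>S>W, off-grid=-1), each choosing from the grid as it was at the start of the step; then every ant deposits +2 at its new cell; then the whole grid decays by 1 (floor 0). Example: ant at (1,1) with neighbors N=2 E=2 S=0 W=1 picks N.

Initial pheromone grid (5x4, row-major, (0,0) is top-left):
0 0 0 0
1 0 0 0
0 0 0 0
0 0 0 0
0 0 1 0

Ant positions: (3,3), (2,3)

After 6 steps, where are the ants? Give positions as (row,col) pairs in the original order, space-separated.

Step 1: ant0:(3,3)->N->(2,3) | ant1:(2,3)->N->(1,3)
  grid max=1 at (1,3)
Step 2: ant0:(2,3)->N->(1,3) | ant1:(1,3)->S->(2,3)
  grid max=2 at (1,3)
Step 3: ant0:(1,3)->S->(2,3) | ant1:(2,3)->N->(1,3)
  grid max=3 at (1,3)
Step 4: ant0:(2,3)->N->(1,3) | ant1:(1,3)->S->(2,3)
  grid max=4 at (1,3)
Step 5: ant0:(1,3)->S->(2,3) | ant1:(2,3)->N->(1,3)
  grid max=5 at (1,3)
Step 6: ant0:(2,3)->N->(1,3) | ant1:(1,3)->S->(2,3)
  grid max=6 at (1,3)

(1,3) (2,3)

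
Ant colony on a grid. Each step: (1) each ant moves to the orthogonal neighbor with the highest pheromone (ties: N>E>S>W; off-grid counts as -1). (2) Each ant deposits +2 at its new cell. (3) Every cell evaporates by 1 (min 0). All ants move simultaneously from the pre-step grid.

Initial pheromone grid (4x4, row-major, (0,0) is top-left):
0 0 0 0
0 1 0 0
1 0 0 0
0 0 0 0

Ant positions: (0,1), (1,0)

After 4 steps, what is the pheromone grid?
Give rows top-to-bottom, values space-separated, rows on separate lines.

After step 1: ants at (1,1),(1,1)
  0 0 0 0
  0 4 0 0
  0 0 0 0
  0 0 0 0
After step 2: ants at (0,1),(0,1)
  0 3 0 0
  0 3 0 0
  0 0 0 0
  0 0 0 0
After step 3: ants at (1,1),(1,1)
  0 2 0 0
  0 6 0 0
  0 0 0 0
  0 0 0 0
After step 4: ants at (0,1),(0,1)
  0 5 0 0
  0 5 0 0
  0 0 0 0
  0 0 0 0

0 5 0 0
0 5 0 0
0 0 0 0
0 0 0 0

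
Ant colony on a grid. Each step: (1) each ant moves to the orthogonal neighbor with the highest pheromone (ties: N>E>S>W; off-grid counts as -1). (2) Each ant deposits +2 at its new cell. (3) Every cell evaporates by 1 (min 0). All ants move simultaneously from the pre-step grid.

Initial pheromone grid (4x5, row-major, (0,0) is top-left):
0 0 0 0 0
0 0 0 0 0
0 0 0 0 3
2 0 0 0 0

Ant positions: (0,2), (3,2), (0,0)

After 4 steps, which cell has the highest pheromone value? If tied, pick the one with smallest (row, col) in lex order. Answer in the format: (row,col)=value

Step 1: ant0:(0,2)->E->(0,3) | ant1:(3,2)->N->(2,2) | ant2:(0,0)->E->(0,1)
  grid max=2 at (2,4)
Step 2: ant0:(0,3)->E->(0,4) | ant1:(2,2)->N->(1,2) | ant2:(0,1)->E->(0,2)
  grid max=1 at (0,2)
Step 3: ant0:(0,4)->S->(1,4) | ant1:(1,2)->N->(0,2) | ant2:(0,2)->S->(1,2)
  grid max=2 at (0,2)
Step 4: ant0:(1,4)->N->(0,4) | ant1:(0,2)->S->(1,2) | ant2:(1,2)->N->(0,2)
  grid max=3 at (0,2)
Final grid:
  0 0 3 0 1
  0 0 3 0 0
  0 0 0 0 0
  0 0 0 0 0
Max pheromone 3 at (0,2)

Answer: (0,2)=3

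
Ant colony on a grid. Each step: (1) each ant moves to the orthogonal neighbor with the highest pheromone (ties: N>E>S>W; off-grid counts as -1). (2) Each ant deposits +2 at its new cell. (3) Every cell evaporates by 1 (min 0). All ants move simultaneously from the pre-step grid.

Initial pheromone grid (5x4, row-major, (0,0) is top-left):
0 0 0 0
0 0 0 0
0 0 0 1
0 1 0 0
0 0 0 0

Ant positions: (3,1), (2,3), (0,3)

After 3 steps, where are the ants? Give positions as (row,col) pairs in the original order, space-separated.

Step 1: ant0:(3,1)->N->(2,1) | ant1:(2,3)->N->(1,3) | ant2:(0,3)->S->(1,3)
  grid max=3 at (1,3)
Step 2: ant0:(2,1)->N->(1,1) | ant1:(1,3)->N->(0,3) | ant2:(1,3)->N->(0,3)
  grid max=3 at (0,3)
Step 3: ant0:(1,1)->N->(0,1) | ant1:(0,3)->S->(1,3) | ant2:(0,3)->S->(1,3)
  grid max=5 at (1,3)

(0,1) (1,3) (1,3)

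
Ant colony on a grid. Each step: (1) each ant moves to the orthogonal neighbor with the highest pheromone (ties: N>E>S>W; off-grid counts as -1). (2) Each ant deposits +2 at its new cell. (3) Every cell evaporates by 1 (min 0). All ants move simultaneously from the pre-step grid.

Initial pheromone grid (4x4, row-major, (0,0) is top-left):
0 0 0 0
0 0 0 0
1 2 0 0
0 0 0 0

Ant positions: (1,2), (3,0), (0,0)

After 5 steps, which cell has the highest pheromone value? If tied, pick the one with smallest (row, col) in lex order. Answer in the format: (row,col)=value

Answer: (0,1)=5

Derivation:
Step 1: ant0:(1,2)->N->(0,2) | ant1:(3,0)->N->(2,0) | ant2:(0,0)->E->(0,1)
  grid max=2 at (2,0)
Step 2: ant0:(0,2)->W->(0,1) | ant1:(2,0)->E->(2,1) | ant2:(0,1)->E->(0,2)
  grid max=2 at (0,1)
Step 3: ant0:(0,1)->E->(0,2) | ant1:(2,1)->W->(2,0) | ant2:(0,2)->W->(0,1)
  grid max=3 at (0,1)
Step 4: ant0:(0,2)->W->(0,1) | ant1:(2,0)->E->(2,1) | ant2:(0,1)->E->(0,2)
  grid max=4 at (0,1)
Step 5: ant0:(0,1)->E->(0,2) | ant1:(2,1)->W->(2,0) | ant2:(0,2)->W->(0,1)
  grid max=5 at (0,1)
Final grid:
  0 5 5 0
  0 0 0 0
  2 1 0 0
  0 0 0 0
Max pheromone 5 at (0,1)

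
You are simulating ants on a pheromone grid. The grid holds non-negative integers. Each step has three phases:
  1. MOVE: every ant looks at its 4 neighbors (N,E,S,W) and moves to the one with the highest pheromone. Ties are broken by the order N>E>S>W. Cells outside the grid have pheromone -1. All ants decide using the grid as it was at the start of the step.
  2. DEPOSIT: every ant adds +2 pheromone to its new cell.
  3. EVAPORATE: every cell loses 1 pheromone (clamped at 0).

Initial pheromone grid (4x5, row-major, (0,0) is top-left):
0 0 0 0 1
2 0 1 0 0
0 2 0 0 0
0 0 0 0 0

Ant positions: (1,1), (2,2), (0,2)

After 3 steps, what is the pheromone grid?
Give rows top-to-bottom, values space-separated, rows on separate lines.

After step 1: ants at (2,1),(2,1),(1,2)
  0 0 0 0 0
  1 0 2 0 0
  0 5 0 0 0
  0 0 0 0 0
After step 2: ants at (1,1),(1,1),(0,2)
  0 0 1 0 0
  0 3 1 0 0
  0 4 0 0 0
  0 0 0 0 0
After step 3: ants at (2,1),(2,1),(1,2)
  0 0 0 0 0
  0 2 2 0 0
  0 7 0 0 0
  0 0 0 0 0

0 0 0 0 0
0 2 2 0 0
0 7 0 0 0
0 0 0 0 0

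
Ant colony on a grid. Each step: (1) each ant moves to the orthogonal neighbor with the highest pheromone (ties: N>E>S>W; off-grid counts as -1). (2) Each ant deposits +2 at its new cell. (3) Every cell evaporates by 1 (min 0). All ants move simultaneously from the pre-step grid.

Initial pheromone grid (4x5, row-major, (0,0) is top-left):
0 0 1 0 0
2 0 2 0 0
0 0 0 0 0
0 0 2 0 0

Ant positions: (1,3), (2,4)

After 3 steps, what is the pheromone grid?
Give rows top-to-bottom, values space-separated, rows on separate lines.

After step 1: ants at (1,2),(1,4)
  0 0 0 0 0
  1 0 3 0 1
  0 0 0 0 0
  0 0 1 0 0
After step 2: ants at (0,2),(0,4)
  0 0 1 0 1
  0 0 2 0 0
  0 0 0 0 0
  0 0 0 0 0
After step 3: ants at (1,2),(1,4)
  0 0 0 0 0
  0 0 3 0 1
  0 0 0 0 0
  0 0 0 0 0

0 0 0 0 0
0 0 3 0 1
0 0 0 0 0
0 0 0 0 0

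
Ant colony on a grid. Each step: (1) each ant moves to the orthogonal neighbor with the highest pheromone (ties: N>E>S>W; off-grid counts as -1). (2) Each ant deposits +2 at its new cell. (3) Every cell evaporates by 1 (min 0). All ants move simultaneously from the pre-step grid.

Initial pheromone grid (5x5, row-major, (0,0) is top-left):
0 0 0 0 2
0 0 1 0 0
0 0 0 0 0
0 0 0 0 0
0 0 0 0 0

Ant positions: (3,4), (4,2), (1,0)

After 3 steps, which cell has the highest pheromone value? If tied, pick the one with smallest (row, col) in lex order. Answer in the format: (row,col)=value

Answer: (0,2)=1

Derivation:
Step 1: ant0:(3,4)->N->(2,4) | ant1:(4,2)->N->(3,2) | ant2:(1,0)->N->(0,0)
  grid max=1 at (0,0)
Step 2: ant0:(2,4)->N->(1,4) | ant1:(3,2)->N->(2,2) | ant2:(0,0)->E->(0,1)
  grid max=1 at (0,1)
Step 3: ant0:(1,4)->N->(0,4) | ant1:(2,2)->N->(1,2) | ant2:(0,1)->E->(0,2)
  grid max=1 at (0,2)
Final grid:
  0 0 1 0 1
  0 0 1 0 0
  0 0 0 0 0
  0 0 0 0 0
  0 0 0 0 0
Max pheromone 1 at (0,2)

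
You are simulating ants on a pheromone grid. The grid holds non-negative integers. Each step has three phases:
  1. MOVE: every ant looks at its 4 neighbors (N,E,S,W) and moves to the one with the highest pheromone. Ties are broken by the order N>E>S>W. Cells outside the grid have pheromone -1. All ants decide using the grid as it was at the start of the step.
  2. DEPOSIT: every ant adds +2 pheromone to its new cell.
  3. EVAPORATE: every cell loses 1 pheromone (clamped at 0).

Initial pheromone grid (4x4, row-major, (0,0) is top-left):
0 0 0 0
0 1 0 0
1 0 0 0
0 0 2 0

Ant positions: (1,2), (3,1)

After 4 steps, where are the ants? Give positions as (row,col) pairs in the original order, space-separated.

Step 1: ant0:(1,2)->W->(1,1) | ant1:(3,1)->E->(3,2)
  grid max=3 at (3,2)
Step 2: ant0:(1,1)->N->(0,1) | ant1:(3,2)->N->(2,2)
  grid max=2 at (3,2)
Step 3: ant0:(0,1)->S->(1,1) | ant1:(2,2)->S->(3,2)
  grid max=3 at (3,2)
Step 4: ant0:(1,1)->N->(0,1) | ant1:(3,2)->N->(2,2)
  grid max=2 at (3,2)

(0,1) (2,2)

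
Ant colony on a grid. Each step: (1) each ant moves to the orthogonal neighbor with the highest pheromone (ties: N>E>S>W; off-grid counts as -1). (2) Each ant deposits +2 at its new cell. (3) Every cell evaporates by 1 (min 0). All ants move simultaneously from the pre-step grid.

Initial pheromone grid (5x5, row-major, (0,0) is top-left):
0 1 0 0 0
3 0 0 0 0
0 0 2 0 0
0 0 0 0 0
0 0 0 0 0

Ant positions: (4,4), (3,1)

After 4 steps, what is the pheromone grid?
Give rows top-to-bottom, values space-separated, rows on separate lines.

After step 1: ants at (3,4),(2,1)
  0 0 0 0 0
  2 0 0 0 0
  0 1 1 0 0
  0 0 0 0 1
  0 0 0 0 0
After step 2: ants at (2,4),(2,2)
  0 0 0 0 0
  1 0 0 0 0
  0 0 2 0 1
  0 0 0 0 0
  0 0 0 0 0
After step 3: ants at (1,4),(1,2)
  0 0 0 0 0
  0 0 1 0 1
  0 0 1 0 0
  0 0 0 0 0
  0 0 0 0 0
After step 4: ants at (0,4),(2,2)
  0 0 0 0 1
  0 0 0 0 0
  0 0 2 0 0
  0 0 0 0 0
  0 0 0 0 0

0 0 0 0 1
0 0 0 0 0
0 0 2 0 0
0 0 0 0 0
0 0 0 0 0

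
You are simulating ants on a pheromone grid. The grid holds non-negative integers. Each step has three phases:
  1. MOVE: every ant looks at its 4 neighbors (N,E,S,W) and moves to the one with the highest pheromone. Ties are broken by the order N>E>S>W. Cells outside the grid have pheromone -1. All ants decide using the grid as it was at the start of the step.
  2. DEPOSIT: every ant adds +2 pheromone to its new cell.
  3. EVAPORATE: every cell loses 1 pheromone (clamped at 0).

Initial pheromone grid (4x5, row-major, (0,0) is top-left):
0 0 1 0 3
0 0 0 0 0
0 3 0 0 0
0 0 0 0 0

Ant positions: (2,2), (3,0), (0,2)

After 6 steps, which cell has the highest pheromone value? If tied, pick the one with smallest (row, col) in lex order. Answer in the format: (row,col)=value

Step 1: ant0:(2,2)->W->(2,1) | ant1:(3,0)->N->(2,0) | ant2:(0,2)->E->(0,3)
  grid max=4 at (2,1)
Step 2: ant0:(2,1)->W->(2,0) | ant1:(2,0)->E->(2,1) | ant2:(0,3)->E->(0,4)
  grid max=5 at (2,1)
Step 3: ant0:(2,0)->E->(2,1) | ant1:(2,1)->W->(2,0) | ant2:(0,4)->S->(1,4)
  grid max=6 at (2,1)
Step 4: ant0:(2,1)->W->(2,0) | ant1:(2,0)->E->(2,1) | ant2:(1,4)->N->(0,4)
  grid max=7 at (2,1)
Step 5: ant0:(2,0)->E->(2,1) | ant1:(2,1)->W->(2,0) | ant2:(0,4)->S->(1,4)
  grid max=8 at (2,1)
Step 6: ant0:(2,1)->W->(2,0) | ant1:(2,0)->E->(2,1) | ant2:(1,4)->N->(0,4)
  grid max=9 at (2,1)
Final grid:
  0 0 0 0 3
  0 0 0 0 0
  6 9 0 0 0
  0 0 0 0 0
Max pheromone 9 at (2,1)

Answer: (2,1)=9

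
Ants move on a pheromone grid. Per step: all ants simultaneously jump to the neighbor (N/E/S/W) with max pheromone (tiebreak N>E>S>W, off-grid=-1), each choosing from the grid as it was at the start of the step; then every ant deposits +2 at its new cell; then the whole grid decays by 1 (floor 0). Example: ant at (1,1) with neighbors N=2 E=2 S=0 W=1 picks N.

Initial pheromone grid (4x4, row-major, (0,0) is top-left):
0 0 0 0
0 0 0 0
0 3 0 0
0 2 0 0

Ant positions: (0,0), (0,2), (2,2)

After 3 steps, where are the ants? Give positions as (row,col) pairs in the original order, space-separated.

Step 1: ant0:(0,0)->E->(0,1) | ant1:(0,2)->E->(0,3) | ant2:(2,2)->W->(2,1)
  grid max=4 at (2,1)
Step 2: ant0:(0,1)->E->(0,2) | ant1:(0,3)->S->(1,3) | ant2:(2,1)->S->(3,1)
  grid max=3 at (2,1)
Step 3: ant0:(0,2)->E->(0,3) | ant1:(1,3)->N->(0,3) | ant2:(3,1)->N->(2,1)
  grid max=4 at (2,1)

(0,3) (0,3) (2,1)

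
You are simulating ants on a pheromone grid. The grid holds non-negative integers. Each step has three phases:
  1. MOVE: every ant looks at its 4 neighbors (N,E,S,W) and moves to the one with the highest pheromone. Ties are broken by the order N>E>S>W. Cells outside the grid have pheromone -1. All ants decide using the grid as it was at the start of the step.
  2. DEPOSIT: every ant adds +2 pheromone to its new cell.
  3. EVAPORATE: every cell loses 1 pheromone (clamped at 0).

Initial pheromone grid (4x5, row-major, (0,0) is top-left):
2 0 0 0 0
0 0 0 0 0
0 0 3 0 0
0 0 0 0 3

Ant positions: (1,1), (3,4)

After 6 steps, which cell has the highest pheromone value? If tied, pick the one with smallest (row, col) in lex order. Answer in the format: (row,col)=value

Answer: (3,4)=3

Derivation:
Step 1: ant0:(1,1)->N->(0,1) | ant1:(3,4)->N->(2,4)
  grid max=2 at (2,2)
Step 2: ant0:(0,1)->W->(0,0) | ant1:(2,4)->S->(3,4)
  grid max=3 at (3,4)
Step 3: ant0:(0,0)->E->(0,1) | ant1:(3,4)->N->(2,4)
  grid max=2 at (3,4)
Step 4: ant0:(0,1)->W->(0,0) | ant1:(2,4)->S->(3,4)
  grid max=3 at (3,4)
Step 5: ant0:(0,0)->E->(0,1) | ant1:(3,4)->N->(2,4)
  grid max=2 at (3,4)
Step 6: ant0:(0,1)->W->(0,0) | ant1:(2,4)->S->(3,4)
  grid max=3 at (3,4)
Final grid:
  2 0 0 0 0
  0 0 0 0 0
  0 0 0 0 0
  0 0 0 0 3
Max pheromone 3 at (3,4)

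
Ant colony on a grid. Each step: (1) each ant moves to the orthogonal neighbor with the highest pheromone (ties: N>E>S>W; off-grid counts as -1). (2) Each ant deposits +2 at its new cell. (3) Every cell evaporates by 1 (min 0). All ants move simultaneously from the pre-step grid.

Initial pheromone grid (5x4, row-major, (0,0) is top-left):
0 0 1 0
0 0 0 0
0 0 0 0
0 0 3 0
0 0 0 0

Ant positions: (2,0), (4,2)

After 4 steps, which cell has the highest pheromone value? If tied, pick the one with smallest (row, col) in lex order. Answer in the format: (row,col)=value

Answer: (3,2)=3

Derivation:
Step 1: ant0:(2,0)->N->(1,0) | ant1:(4,2)->N->(3,2)
  grid max=4 at (3,2)
Step 2: ant0:(1,0)->N->(0,0) | ant1:(3,2)->N->(2,2)
  grid max=3 at (3,2)
Step 3: ant0:(0,0)->E->(0,1) | ant1:(2,2)->S->(3,2)
  grid max=4 at (3,2)
Step 4: ant0:(0,1)->E->(0,2) | ant1:(3,2)->N->(2,2)
  grid max=3 at (3,2)
Final grid:
  0 0 1 0
  0 0 0 0
  0 0 1 0
  0 0 3 0
  0 0 0 0
Max pheromone 3 at (3,2)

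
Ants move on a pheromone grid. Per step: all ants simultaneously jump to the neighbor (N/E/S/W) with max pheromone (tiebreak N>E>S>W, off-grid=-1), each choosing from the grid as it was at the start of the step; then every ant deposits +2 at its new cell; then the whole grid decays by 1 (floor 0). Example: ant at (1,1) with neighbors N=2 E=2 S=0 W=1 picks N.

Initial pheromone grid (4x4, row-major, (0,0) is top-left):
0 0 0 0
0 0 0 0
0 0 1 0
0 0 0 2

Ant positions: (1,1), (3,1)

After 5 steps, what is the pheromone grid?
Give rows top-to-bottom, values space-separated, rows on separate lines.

After step 1: ants at (0,1),(2,1)
  0 1 0 0
  0 0 0 0
  0 1 0 0
  0 0 0 1
After step 2: ants at (0,2),(1,1)
  0 0 1 0
  0 1 0 0
  0 0 0 0
  0 0 0 0
After step 3: ants at (0,3),(0,1)
  0 1 0 1
  0 0 0 0
  0 0 0 0
  0 0 0 0
After step 4: ants at (1,3),(0,2)
  0 0 1 0
  0 0 0 1
  0 0 0 0
  0 0 0 0
After step 5: ants at (0,3),(0,3)
  0 0 0 3
  0 0 0 0
  0 0 0 0
  0 0 0 0

0 0 0 3
0 0 0 0
0 0 0 0
0 0 0 0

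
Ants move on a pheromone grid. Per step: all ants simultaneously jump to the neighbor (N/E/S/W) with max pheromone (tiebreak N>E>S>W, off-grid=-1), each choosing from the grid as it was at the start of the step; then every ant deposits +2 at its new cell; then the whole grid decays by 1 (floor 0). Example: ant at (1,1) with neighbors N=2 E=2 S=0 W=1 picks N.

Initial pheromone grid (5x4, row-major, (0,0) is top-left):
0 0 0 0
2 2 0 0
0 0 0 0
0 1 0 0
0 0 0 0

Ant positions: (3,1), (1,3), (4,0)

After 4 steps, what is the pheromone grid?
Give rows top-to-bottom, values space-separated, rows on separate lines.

After step 1: ants at (2,1),(0,3),(3,0)
  0 0 0 1
  1 1 0 0
  0 1 0 0
  1 0 0 0
  0 0 0 0
After step 2: ants at (1,1),(1,3),(2,0)
  0 0 0 0
  0 2 0 1
  1 0 0 0
  0 0 0 0
  0 0 0 0
After step 3: ants at (0,1),(0,3),(1,0)
  0 1 0 1
  1 1 0 0
  0 0 0 0
  0 0 0 0
  0 0 0 0
After step 4: ants at (1,1),(1,3),(1,1)
  0 0 0 0
  0 4 0 1
  0 0 0 0
  0 0 0 0
  0 0 0 0

0 0 0 0
0 4 0 1
0 0 0 0
0 0 0 0
0 0 0 0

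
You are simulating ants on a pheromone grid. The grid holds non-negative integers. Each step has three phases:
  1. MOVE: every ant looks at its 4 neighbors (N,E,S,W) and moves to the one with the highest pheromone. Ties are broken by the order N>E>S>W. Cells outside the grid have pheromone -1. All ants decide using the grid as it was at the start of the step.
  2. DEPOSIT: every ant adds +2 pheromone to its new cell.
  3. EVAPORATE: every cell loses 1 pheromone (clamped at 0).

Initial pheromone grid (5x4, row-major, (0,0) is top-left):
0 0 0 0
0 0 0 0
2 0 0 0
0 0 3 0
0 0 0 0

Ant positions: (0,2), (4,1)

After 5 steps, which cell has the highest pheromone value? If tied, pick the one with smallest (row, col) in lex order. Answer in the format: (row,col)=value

Answer: (3,2)=2

Derivation:
Step 1: ant0:(0,2)->E->(0,3) | ant1:(4,1)->N->(3,1)
  grid max=2 at (3,2)
Step 2: ant0:(0,3)->S->(1,3) | ant1:(3,1)->E->(3,2)
  grid max=3 at (3,2)
Step 3: ant0:(1,3)->N->(0,3) | ant1:(3,2)->N->(2,2)
  grid max=2 at (3,2)
Step 4: ant0:(0,3)->S->(1,3) | ant1:(2,2)->S->(3,2)
  grid max=3 at (3,2)
Step 5: ant0:(1,3)->N->(0,3) | ant1:(3,2)->N->(2,2)
  grid max=2 at (3,2)
Final grid:
  0 0 0 1
  0 0 0 0
  0 0 1 0
  0 0 2 0
  0 0 0 0
Max pheromone 2 at (3,2)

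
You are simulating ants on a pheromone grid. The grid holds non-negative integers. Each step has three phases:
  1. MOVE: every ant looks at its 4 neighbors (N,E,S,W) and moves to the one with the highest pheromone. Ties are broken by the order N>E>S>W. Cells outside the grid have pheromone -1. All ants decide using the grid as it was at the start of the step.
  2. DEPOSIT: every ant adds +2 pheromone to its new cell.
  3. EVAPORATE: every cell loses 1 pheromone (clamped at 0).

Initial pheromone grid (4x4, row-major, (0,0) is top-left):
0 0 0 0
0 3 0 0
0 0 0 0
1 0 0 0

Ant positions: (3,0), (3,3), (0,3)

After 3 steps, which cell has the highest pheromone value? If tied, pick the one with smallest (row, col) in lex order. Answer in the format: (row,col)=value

Answer: (1,3)=3

Derivation:
Step 1: ant0:(3,0)->N->(2,0) | ant1:(3,3)->N->(2,3) | ant2:(0,3)->S->(1,3)
  grid max=2 at (1,1)
Step 2: ant0:(2,0)->N->(1,0) | ant1:(2,3)->N->(1,3) | ant2:(1,3)->S->(2,3)
  grid max=2 at (1,3)
Step 3: ant0:(1,0)->E->(1,1) | ant1:(1,3)->S->(2,3) | ant2:(2,3)->N->(1,3)
  grid max=3 at (1,3)
Final grid:
  0 0 0 0
  0 2 0 3
  0 0 0 3
  0 0 0 0
Max pheromone 3 at (1,3)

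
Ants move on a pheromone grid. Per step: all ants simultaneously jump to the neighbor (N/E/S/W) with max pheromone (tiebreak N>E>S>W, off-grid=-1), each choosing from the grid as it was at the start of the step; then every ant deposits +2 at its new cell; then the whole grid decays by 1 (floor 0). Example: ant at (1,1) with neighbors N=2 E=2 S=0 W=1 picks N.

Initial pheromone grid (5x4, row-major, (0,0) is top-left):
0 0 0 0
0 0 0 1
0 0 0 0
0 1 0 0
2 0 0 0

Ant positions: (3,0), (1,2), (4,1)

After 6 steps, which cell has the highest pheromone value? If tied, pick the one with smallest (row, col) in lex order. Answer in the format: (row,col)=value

Step 1: ant0:(3,0)->S->(4,0) | ant1:(1,2)->E->(1,3) | ant2:(4,1)->W->(4,0)
  grid max=5 at (4,0)
Step 2: ant0:(4,0)->N->(3,0) | ant1:(1,3)->N->(0,3) | ant2:(4,0)->N->(3,0)
  grid max=4 at (4,0)
Step 3: ant0:(3,0)->S->(4,0) | ant1:(0,3)->S->(1,3) | ant2:(3,0)->S->(4,0)
  grid max=7 at (4,0)
Step 4: ant0:(4,0)->N->(3,0) | ant1:(1,3)->N->(0,3) | ant2:(4,0)->N->(3,0)
  grid max=6 at (4,0)
Step 5: ant0:(3,0)->S->(4,0) | ant1:(0,3)->S->(1,3) | ant2:(3,0)->S->(4,0)
  grid max=9 at (4,0)
Step 6: ant0:(4,0)->N->(3,0) | ant1:(1,3)->N->(0,3) | ant2:(4,0)->N->(3,0)
  grid max=8 at (4,0)
Final grid:
  0 0 0 1
  0 0 0 1
  0 0 0 0
  7 0 0 0
  8 0 0 0
Max pheromone 8 at (4,0)

Answer: (4,0)=8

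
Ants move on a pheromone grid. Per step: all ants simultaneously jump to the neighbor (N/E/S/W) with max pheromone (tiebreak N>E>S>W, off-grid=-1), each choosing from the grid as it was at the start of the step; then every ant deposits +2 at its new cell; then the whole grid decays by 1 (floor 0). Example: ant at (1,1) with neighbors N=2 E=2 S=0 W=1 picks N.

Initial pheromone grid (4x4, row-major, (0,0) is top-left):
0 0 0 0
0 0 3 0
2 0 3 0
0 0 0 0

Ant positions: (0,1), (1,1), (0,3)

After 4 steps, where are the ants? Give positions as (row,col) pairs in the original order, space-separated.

Step 1: ant0:(0,1)->E->(0,2) | ant1:(1,1)->E->(1,2) | ant2:(0,3)->S->(1,3)
  grid max=4 at (1,2)
Step 2: ant0:(0,2)->S->(1,2) | ant1:(1,2)->S->(2,2) | ant2:(1,3)->W->(1,2)
  grid max=7 at (1,2)
Step 3: ant0:(1,2)->S->(2,2) | ant1:(2,2)->N->(1,2) | ant2:(1,2)->S->(2,2)
  grid max=8 at (1,2)
Step 4: ant0:(2,2)->N->(1,2) | ant1:(1,2)->S->(2,2) | ant2:(2,2)->N->(1,2)
  grid max=11 at (1,2)

(1,2) (2,2) (1,2)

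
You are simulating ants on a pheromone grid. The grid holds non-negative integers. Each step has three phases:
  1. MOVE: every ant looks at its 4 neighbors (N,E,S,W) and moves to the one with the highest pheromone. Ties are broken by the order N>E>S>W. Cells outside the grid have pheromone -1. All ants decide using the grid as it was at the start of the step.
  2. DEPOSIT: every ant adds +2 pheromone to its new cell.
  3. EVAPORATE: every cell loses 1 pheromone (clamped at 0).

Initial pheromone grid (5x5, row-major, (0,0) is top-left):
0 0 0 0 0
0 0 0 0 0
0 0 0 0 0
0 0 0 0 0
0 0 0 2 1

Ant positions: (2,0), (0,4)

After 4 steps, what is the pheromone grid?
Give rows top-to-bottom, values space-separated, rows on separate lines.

After step 1: ants at (1,0),(1,4)
  0 0 0 0 0
  1 0 0 0 1
  0 0 0 0 0
  0 0 0 0 0
  0 0 0 1 0
After step 2: ants at (0,0),(0,4)
  1 0 0 0 1
  0 0 0 0 0
  0 0 0 0 0
  0 0 0 0 0
  0 0 0 0 0
After step 3: ants at (0,1),(1,4)
  0 1 0 0 0
  0 0 0 0 1
  0 0 0 0 0
  0 0 0 0 0
  0 0 0 0 0
After step 4: ants at (0,2),(0,4)
  0 0 1 0 1
  0 0 0 0 0
  0 0 0 0 0
  0 0 0 0 0
  0 0 0 0 0

0 0 1 0 1
0 0 0 0 0
0 0 0 0 0
0 0 0 0 0
0 0 0 0 0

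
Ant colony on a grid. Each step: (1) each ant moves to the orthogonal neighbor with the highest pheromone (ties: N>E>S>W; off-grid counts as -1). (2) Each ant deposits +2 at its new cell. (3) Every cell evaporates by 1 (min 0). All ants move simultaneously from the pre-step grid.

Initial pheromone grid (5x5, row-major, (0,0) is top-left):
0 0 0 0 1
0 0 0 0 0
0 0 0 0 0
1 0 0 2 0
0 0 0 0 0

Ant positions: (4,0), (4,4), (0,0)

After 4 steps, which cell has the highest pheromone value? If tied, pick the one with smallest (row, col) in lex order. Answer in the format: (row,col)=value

Answer: (3,3)=2

Derivation:
Step 1: ant0:(4,0)->N->(3,0) | ant1:(4,4)->N->(3,4) | ant2:(0,0)->E->(0,1)
  grid max=2 at (3,0)
Step 2: ant0:(3,0)->N->(2,0) | ant1:(3,4)->W->(3,3) | ant2:(0,1)->E->(0,2)
  grid max=2 at (3,3)
Step 3: ant0:(2,0)->S->(3,0) | ant1:(3,3)->N->(2,3) | ant2:(0,2)->E->(0,3)
  grid max=2 at (3,0)
Step 4: ant0:(3,0)->N->(2,0) | ant1:(2,3)->S->(3,3) | ant2:(0,3)->E->(0,4)
  grid max=2 at (3,3)
Final grid:
  0 0 0 0 1
  0 0 0 0 0
  1 0 0 0 0
  1 0 0 2 0
  0 0 0 0 0
Max pheromone 2 at (3,3)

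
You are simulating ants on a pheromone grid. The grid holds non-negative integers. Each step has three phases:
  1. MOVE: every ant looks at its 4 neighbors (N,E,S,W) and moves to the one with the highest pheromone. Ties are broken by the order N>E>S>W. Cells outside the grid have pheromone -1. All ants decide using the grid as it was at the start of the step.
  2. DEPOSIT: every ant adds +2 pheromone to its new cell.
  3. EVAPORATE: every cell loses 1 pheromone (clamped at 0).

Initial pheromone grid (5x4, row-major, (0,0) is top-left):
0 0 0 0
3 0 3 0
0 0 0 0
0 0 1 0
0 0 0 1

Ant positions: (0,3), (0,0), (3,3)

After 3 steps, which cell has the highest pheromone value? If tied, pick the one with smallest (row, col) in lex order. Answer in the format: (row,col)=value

Answer: (1,0)=4

Derivation:
Step 1: ant0:(0,3)->S->(1,3) | ant1:(0,0)->S->(1,0) | ant2:(3,3)->S->(4,3)
  grid max=4 at (1,0)
Step 2: ant0:(1,3)->W->(1,2) | ant1:(1,0)->N->(0,0) | ant2:(4,3)->N->(3,3)
  grid max=3 at (1,0)
Step 3: ant0:(1,2)->N->(0,2) | ant1:(0,0)->S->(1,0) | ant2:(3,3)->S->(4,3)
  grid max=4 at (1,0)
Final grid:
  0 0 1 0
  4 0 2 0
  0 0 0 0
  0 0 0 0
  0 0 0 2
Max pheromone 4 at (1,0)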